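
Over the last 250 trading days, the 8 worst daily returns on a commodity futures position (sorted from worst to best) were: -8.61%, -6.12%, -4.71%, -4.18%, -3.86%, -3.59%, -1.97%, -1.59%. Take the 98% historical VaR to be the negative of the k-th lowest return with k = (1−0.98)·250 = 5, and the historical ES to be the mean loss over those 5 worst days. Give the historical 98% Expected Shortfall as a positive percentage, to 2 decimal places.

5.50%

The 5 worst returns sum to -27.48%.
ES = −(-27.48%) / 5 = 5.496% ≈ 5.50%.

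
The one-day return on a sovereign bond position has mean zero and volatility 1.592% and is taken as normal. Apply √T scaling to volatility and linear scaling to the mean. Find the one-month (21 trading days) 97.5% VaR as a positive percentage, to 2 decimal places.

14.30%

At 97.5%, z = 1.960.
σ_{21d} = 1.592% × √21 = 7.295%.
VaR = 1.960 × 7.295% = 14.298%.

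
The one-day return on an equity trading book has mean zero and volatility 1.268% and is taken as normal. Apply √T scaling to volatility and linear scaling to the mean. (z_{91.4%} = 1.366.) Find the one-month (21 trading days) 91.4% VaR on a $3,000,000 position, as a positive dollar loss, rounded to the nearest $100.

$238,100

σ_{21d} = 1.268% × √21 = 5.811%.
VaR = 1.366 × 5.811% = 7.938%.
On $3,000,000: 0.07938 × $3,000,000 = $238,140.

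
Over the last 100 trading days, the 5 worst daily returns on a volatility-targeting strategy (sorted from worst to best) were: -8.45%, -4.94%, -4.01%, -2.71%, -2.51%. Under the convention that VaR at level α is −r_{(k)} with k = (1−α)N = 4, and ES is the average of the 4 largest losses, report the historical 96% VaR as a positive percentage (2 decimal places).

k = 4; the 4th lowest return is -2.71%, so VaR = 2.71%.

2.71%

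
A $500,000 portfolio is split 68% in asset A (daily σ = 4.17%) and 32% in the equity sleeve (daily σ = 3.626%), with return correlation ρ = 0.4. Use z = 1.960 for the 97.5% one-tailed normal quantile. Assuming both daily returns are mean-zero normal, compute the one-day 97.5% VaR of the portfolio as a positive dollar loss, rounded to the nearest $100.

σ_p² = 0.68²·4.17² + 0.32²·3.626² + 2·0.4·0.68·0.32·4.17·3.626 = 12.0191 (%²).
σ_p = √12.0191 = 3.467%.
VaR = 1.960 × 3.467% = 6.795%; on $500,000 that is $33,975.

$34,000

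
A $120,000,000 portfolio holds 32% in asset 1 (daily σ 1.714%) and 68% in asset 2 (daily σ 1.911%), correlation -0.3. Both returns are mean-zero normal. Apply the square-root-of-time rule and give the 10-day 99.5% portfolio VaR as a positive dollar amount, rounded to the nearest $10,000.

σ_p = √(0.32²·1.714² + 0.68²·1.911² + 2·-0.3·0.32·0.68·1.714·1.911) = 1.250%.
σ_{10d} = 1.250% × √10 = 3.953%.
z(99.5%) = 2.576.
VaR = 2.576 × 3.953% = 10.183%; on $120,000,000 that is $12,219,600.

$12,220,000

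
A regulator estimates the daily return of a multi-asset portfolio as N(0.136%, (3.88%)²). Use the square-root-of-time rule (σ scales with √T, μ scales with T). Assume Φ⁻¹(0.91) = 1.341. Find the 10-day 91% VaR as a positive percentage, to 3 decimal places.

σ_{10d} = 3.88% × √10 = 12.270%; μ_{10d} = 10 × 0.136% = 1.360%.
VaR = −(1.360%) + 1.341 × 12.270% = 15.094%.

15.094%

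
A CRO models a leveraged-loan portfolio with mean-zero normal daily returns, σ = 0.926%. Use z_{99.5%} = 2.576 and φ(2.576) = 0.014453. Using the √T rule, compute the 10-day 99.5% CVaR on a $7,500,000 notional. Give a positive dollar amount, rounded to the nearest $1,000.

σ_{10d} = 0.926% × √10 = 2.928%.
ES multiplier = φ(z)/(1−α) = 0.014453/0.005 = 2.891.
ES = 2.928% × 2.891 = 8.465%; on $7,500,000: $634,875.

$635,000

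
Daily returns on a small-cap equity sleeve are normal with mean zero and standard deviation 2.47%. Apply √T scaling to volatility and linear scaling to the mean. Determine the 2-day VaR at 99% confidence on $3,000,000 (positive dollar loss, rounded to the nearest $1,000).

$244,000

At 99%, z = 2.326.
σ_{2d} = 2.47% × √2 = 3.493%.
VaR = 2.326 × 3.493% = 8.125%.
On $3,000,000: 0.08125 × $3,000,000 = $243,750.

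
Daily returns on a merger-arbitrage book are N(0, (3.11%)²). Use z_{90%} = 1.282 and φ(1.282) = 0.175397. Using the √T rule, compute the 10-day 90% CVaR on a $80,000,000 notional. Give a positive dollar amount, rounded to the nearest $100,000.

$13,800,000

σ_{10d} = 3.11% × √10 = 9.835%.
ES multiplier = φ(z)/(1−α) = 0.175397/0.1 = 1.754.
ES = 9.835% × 1.754 = 17.251%; on $80,000,000: $13,800,800.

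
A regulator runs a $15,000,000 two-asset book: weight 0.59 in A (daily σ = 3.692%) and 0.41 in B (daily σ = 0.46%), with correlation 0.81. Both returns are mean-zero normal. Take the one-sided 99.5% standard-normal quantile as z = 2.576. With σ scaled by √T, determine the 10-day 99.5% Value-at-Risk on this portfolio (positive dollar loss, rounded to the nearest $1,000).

σ_p = √(0.59²·3.692² + 0.41²·0.46² + 2·0.81·0.59·0.41·3.692·0.46) = 2.334%.
σ_{10d} = 2.334% × √10 = 7.381%.
VaR = 2.576 × 7.381% = 19.013%; on $15,000,000 that is $2,851,950.

$2,852,000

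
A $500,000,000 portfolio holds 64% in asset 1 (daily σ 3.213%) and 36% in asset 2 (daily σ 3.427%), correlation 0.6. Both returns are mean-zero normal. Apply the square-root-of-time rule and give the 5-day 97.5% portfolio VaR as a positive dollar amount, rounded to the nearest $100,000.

σ_p = √(0.64²·3.213² + 0.36²·3.427² + 2·0.6·0.64·0.36·3.213·3.427) = 2.966%.
σ_{5d} = 2.966% × √5 = 6.632%.
z(97.5%) = 1.960.
VaR = 1.960 × 6.632% = 12.999%; on $500,000,000 that is $64,995,000.

$65,000,000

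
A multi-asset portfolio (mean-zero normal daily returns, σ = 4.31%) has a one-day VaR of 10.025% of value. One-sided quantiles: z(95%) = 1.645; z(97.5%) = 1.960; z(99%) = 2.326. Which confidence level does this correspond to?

99%

Implied z = VaR/σ = 10.025 / 4.31 = 2.326.
This matches z(99%) = 2.326.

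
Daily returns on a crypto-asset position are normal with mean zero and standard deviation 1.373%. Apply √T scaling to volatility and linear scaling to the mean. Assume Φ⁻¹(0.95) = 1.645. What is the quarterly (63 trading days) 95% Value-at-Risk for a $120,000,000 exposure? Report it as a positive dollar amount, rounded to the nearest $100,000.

$21,500,000

σ_{63d} = 1.373% × √63 = 10.898%.
VaR = 1.645 × 10.898% = 17.927%.
On $120,000,000: 0.17927 × $120,000,000 = $21,512,400.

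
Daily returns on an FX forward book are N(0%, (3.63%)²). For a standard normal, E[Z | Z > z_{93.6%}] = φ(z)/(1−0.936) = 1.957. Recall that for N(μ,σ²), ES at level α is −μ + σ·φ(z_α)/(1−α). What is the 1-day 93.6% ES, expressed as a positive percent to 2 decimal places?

7.10%

ES = 3.63% × 1.957 = 7.104%.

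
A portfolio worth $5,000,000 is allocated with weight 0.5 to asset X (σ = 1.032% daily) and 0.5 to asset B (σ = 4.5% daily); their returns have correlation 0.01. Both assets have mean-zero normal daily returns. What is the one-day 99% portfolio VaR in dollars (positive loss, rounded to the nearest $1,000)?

$269,000

σ_p² = 0.5²·1.032² + 0.5²·4.5² + 2·0.01·0.5·0.5·1.032·4.5 = 5.3520 (%²).
σ_p = √5.3520 = 2.313%.
At 99%, z = 2.326.
VaR = 2.326 × 2.313% = 5.380%; on $5,000,000 that is $269,000.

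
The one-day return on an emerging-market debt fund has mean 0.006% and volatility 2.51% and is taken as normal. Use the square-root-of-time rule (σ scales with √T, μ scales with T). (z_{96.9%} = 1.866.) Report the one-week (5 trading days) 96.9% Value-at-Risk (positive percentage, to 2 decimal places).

10.44%

σ_{5d} = 2.51% × √5 = 5.613%; μ_{5d} = 5 × 0.006% = 0.030%.
VaR = −(0.030%) + 1.866 × 5.613% = 10.444%.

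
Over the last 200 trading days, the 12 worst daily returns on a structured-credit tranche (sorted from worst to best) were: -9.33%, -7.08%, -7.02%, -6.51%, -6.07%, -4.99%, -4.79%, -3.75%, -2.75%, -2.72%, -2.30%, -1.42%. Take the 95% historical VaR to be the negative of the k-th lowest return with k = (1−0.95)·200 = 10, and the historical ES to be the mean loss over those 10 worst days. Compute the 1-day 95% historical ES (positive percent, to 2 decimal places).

5.50%

The 10 worst returns sum to -55.01%.
ES = −(-55.01%) / 10 = 5.501% ≈ 5.50%.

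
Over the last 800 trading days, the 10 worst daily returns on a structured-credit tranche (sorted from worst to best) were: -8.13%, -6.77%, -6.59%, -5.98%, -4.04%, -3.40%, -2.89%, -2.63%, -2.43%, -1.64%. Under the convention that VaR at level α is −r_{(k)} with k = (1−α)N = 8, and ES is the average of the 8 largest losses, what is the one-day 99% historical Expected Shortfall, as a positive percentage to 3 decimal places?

5.054%

The 8 worst returns sum to -40.43%.
ES = −(-40.43%) / 8 = 5.05375% ≈ 5.054%.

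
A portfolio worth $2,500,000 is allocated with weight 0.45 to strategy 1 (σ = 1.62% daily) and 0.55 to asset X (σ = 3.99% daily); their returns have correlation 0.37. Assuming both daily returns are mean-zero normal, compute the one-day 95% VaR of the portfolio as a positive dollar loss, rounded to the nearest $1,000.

σ_p² = 0.45²·1.62² + 0.55²·3.99² + 2·0.37·0.45·0.55·1.62·3.99 = 6.5311 (%²).
σ_p = √6.5311 = 2.556%.
At 95%, z = 1.645.
VaR = 1.645 × 2.556% = 4.205%; on $2,500,000 that is $105,125.

$105,000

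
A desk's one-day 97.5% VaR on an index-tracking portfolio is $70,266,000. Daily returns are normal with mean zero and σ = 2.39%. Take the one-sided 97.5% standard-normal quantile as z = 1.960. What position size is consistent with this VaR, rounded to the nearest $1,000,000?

VaR as a fraction of value: z·σ = 1.960 × 2.39% = 4.6844%.
Position = $70,266,000 / 0.046844 = $1,500,000,000.

$1,500,000,000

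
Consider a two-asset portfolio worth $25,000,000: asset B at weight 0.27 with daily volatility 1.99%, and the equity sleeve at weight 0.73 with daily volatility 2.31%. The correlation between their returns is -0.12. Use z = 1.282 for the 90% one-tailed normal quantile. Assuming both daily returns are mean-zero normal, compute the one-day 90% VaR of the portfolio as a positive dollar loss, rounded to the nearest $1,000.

$547,000

σ_p² = 0.27²·1.99² + 0.73²·2.31² + 2·-0.12·0.27·0.73·1.99·2.31 = 2.9148 (%²).
σ_p = √2.9148 = 1.707%.
VaR = 1.282 × 1.707% = 2.188%; on $25,000,000 that is $547,000.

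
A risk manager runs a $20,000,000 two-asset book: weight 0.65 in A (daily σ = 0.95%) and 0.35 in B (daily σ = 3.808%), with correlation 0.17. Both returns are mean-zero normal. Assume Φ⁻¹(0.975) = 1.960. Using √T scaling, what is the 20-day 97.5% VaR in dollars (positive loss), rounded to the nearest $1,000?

σ_p = √(0.65²·0.95² + 0.35²·3.808² + 2·0.17·0.65·0.35·0.95·3.808) = 1.561%.
σ_{20d} = 1.561% × √20 = 6.981%.
VaR = 1.960 × 6.981% = 13.683%; on $20,000,000 that is $2,736,600.

$2,737,000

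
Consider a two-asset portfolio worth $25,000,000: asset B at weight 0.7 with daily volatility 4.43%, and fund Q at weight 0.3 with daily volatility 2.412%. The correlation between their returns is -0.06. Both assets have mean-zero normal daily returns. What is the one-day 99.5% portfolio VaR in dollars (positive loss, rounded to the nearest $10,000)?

σ_p² = 0.7²·4.43² + 0.3²·2.412² + 2·-0.06·0.7·0.3·4.43·2.412 = 9.8705 (%²).
σ_p = √9.8705 = 3.142%.
At 99.5%, z = 2.576.
VaR = 2.576 × 3.142% = 8.094%; on $25,000,000 that is $2,023,500.

$2,020,000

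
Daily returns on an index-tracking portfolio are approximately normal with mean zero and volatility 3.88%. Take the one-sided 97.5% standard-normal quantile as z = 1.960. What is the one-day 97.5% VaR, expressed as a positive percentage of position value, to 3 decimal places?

7.605%

VaR = z·σ = 1.960 × 3.88% = 7.605%.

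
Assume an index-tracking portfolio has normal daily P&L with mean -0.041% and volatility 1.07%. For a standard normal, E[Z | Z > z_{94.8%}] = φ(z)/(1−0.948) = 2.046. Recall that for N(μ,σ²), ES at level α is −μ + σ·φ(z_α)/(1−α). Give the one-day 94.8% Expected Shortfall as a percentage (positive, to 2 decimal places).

ES = −(-0.041%) + 1.07% × 2.046 = 2.230%.

2.23%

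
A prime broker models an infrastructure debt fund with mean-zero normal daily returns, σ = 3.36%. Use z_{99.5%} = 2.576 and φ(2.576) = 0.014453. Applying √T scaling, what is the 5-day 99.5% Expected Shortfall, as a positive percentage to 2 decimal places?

21.72%

σ_{5d} = 3.36% × √5 = 7.513%.
ES multiplier = φ(z)/(1−α) = 0.014453/0.005 = 2.891.
ES = 7.513% × 2.891 = 21.720%.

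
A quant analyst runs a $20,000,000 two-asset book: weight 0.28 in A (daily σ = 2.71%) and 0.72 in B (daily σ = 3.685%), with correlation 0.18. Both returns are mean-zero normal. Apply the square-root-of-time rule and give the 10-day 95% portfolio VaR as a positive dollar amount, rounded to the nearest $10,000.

σ_p = √(0.28²·2.71² + 0.72²·3.685² + 2·0.18·0.28·0.72·2.71·3.685) = 2.888%.
σ_{10d} = 2.888% × √10 = 9.133%.
z(95%) = 1.645.
VaR = 1.645 × 9.133% = 15.024%; on $20,000,000 that is $3,004,800.

$3,000,000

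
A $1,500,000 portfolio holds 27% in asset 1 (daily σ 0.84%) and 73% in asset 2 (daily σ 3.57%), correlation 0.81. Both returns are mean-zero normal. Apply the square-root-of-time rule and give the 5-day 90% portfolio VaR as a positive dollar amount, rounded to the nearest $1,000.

σ_p = √(0.27²·0.84² + 0.73²·3.57² + 2·0.81·0.27·0.73·0.84·3.57) = 2.793%.
σ_{5d} = 2.793% × √5 = 6.245%.
z(90%) = 1.282.
VaR = 1.282 × 6.245% = 8.006%; on $1,500,000 that is $120,090.

$120,000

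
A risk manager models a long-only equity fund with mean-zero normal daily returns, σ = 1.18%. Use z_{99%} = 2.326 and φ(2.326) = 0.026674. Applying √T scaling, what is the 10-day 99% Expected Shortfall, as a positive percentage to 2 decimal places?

9.95%

σ_{10d} = 1.18% × √10 = 3.731%.
ES multiplier = φ(z)/(1−α) = 0.026674/0.01 = 2.667.
ES = 3.731% × 2.667 = 9.951%.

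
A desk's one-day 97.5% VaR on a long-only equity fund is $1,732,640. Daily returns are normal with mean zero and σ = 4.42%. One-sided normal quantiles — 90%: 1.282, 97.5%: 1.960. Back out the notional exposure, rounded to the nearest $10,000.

$20,000,000

VaR as a fraction of value: z·σ = 1.960 × 4.42% = 8.6632%.
Position = $1,732,640 / 0.086632 = $20,000,000.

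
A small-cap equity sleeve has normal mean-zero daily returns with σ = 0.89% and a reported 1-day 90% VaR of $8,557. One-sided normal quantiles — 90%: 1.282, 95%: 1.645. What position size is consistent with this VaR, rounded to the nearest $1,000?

$750,000

VaR as a fraction of value: z·σ = 1.282 × 0.89% = 1.14098%.
Position = $8,557 / 0.0114098 = $749,969.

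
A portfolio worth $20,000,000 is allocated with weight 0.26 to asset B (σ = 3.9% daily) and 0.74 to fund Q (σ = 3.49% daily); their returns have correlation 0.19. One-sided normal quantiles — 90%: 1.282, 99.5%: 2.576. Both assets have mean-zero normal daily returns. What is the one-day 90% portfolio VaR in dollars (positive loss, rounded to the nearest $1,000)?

$756,000

σ_p² = 0.26²·3.9² + 0.74²·3.49² + 2·0.19·0.26·0.74·3.9·3.49 = 8.6931 (%²).
σ_p = √8.6931 = 2.948%.
VaR = 1.282 × 2.948% = 3.779%; on $20,000,000 that is $755,800.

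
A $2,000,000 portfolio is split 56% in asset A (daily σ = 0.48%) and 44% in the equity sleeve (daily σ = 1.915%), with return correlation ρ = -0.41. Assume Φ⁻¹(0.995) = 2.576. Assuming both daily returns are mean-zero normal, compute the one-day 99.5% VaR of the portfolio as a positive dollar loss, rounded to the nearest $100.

$39,800

σ_p² = 0.56²·0.48² + 0.44²·1.915² + 2·-0.41·0.56·0.44·0.48·1.915 = 0.5965 (%²).
σ_p = √0.5965 = 0.772%.
VaR = 2.576 × 0.772% = 1.989%; on $2,000,000 that is $39,780.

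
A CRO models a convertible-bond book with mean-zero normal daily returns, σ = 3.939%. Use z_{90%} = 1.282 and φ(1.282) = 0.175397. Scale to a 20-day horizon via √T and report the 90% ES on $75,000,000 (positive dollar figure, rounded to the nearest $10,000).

σ_{20d} = 3.939% × √20 = 17.616%.
ES multiplier = φ(z)/(1−α) = 0.175397/0.1 = 1.754.
ES = 17.616% × 1.754 = 30.898%; on $75,000,000: $23,173,500.

$23,170,000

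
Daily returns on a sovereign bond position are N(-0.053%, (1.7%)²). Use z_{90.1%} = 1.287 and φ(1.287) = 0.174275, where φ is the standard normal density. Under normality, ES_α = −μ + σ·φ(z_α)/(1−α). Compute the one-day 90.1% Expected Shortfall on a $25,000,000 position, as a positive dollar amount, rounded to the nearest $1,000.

$761,000

Tail multiplier: φ(z)/(1−α) = 0.174275 / 0.099 = 1.760.
ES = −(-0.053%) + 1.7% × 1.760 = 3.045%.
On $25,000,000: 0.03045 × $25,000,000 = $761,250.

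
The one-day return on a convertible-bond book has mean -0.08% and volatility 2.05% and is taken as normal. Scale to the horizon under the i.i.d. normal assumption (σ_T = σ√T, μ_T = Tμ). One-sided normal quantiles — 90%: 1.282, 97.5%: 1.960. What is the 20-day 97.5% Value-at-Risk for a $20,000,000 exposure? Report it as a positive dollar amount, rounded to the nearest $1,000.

$3,914,000

σ_{20d} = 2.05% × √20 = 9.168%; μ_{20d} = 20 × -0.08% = -1.600%.
VaR = −(-1.600%) + 1.960 × 9.168% = 19.569%.
On $20,000,000: 0.19569 × $20,000,000 = $3,913,800.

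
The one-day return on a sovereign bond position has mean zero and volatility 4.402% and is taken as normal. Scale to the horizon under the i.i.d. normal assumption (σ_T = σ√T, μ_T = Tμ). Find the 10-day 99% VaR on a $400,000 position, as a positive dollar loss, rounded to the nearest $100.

At 99%, z = 2.326.
σ_{10d} = 4.402% × √10 = 13.920%.
VaR = 2.326 × 13.920% = 32.378%.
On $400,000: 0.32378 × $400,000 = $129,512.

$129,500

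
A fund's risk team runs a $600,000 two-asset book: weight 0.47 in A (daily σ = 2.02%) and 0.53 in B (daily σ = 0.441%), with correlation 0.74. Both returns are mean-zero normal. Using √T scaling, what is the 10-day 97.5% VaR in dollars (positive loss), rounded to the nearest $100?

$42,100

σ_p = √(0.47²·2.02² + 0.53²·0.441² + 2·0.74·0.47·0.53·2.02·0.441) = 1.133%.
σ_{10d} = 1.133% × √10 = 3.583%.
z(97.5%) = 1.960.
VaR = 1.960 × 3.583% = 7.023%; on $600,000 that is $42,138.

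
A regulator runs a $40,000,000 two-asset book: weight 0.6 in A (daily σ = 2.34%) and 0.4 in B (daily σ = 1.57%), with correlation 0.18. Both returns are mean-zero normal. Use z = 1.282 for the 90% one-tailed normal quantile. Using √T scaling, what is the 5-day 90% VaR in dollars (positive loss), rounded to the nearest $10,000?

$1,880,000

σ_p = √(0.6²·2.34² + 0.4²·1.57² + 2·0.18·0.6·0.4·2.34·1.57) = 1.638%.
σ_{5d} = 1.638% × √5 = 3.663%.
VaR = 1.282 × 3.663% = 4.696%; on $40,000,000 that is $1,878,400.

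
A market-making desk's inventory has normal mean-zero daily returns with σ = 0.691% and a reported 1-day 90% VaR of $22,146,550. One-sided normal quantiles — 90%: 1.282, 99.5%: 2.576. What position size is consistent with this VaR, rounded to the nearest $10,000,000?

VaR as a fraction of value: z·σ = 1.282 × 0.691% = 0.885862%.
Position = $22,146,550 / 0.00885862 = $2,500,000,000.

$2,500,000,000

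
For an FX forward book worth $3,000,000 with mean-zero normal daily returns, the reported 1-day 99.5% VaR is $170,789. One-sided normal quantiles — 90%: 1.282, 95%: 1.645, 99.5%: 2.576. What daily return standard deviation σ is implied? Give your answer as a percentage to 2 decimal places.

VaR as a fraction: $170,789 / $3,000,000 = 5.693%.
σ = VaR / z = 5.693% / 2.576 = 2.210%.

2.21%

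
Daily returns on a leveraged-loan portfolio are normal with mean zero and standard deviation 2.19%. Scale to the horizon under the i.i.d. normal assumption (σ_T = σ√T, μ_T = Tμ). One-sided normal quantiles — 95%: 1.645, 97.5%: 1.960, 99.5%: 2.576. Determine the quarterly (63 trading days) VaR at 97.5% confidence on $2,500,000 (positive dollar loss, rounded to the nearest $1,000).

σ_{63d} = 2.19% × √63 = 17.383%.
VaR = 1.960 × 17.383% = 34.071%.
On $2,500,000: 0.34071 × $2,500,000 = $851,775.

$852,000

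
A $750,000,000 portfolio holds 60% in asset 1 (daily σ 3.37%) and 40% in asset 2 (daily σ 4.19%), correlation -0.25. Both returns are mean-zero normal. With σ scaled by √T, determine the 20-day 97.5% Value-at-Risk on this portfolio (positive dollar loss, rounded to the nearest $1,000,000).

$150,000,000

σ_p = √(0.6²·3.37² + 0.4²·4.19² + 2·-0.25·0.6·0.4·3.37·4.19) = 2.281%.
σ_{20d} = 2.281% × √20 = 10.201%.
z(97.5%) = 1.960.
VaR = 1.960 × 10.201% = 19.994%; on $750,000,000 that is $149,955,000.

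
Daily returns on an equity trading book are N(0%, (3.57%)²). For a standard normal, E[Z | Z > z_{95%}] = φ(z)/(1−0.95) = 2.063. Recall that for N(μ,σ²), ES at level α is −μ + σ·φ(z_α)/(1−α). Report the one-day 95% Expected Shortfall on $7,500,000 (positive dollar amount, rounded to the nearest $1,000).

ES = 3.57% × 2.063 = 7.365%.
On $7,500,000: 0.07365 × $7,500,000 = $552,375.

$552,000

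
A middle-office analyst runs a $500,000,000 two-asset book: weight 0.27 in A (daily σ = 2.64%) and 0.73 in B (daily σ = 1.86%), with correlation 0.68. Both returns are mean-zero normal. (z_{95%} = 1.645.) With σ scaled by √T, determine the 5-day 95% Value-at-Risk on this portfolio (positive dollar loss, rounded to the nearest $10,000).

σ_p = √(0.27²·2.64² + 0.73²·1.86² + 2·0.68·0.27·0.73·2.64·1.86) = 1.915%.
σ_{5d} = 1.915% × √5 = 4.282%.
VaR = 1.645 × 4.282% = 7.044%; on $500,000,000 that is $35,220,000.

$35,220,000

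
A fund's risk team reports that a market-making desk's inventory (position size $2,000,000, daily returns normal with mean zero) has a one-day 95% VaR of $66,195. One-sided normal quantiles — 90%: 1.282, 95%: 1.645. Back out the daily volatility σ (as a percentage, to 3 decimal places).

2.012%

VaR as a fraction: $66,195 / $2,000,000 = 3.310%.
σ = VaR / z = 3.310% / 1.645 = 2.012%.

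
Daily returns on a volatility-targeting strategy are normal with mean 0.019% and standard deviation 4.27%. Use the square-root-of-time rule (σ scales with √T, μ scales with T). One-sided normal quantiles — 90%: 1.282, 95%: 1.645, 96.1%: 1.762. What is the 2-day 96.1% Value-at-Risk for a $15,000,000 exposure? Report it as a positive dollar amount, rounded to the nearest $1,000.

σ_{2d} = 4.27% × √2 = 6.039%; μ_{2d} = 2 × 0.019% = 0.038%.
VaR = −(0.038%) + 1.762 × 6.039% = 10.603%.
On $15,000,000: 0.10603 × $15,000,000 = $1,590,450.

$1,590,000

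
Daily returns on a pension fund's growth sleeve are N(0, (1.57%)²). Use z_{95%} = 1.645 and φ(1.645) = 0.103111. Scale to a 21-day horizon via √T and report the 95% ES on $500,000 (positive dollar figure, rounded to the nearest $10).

σ_{21d} = 1.57% × √21 = 7.195%.
ES multiplier = φ(z)/(1−α) = 0.103111/0.05 = 2.062.
ES = 7.195% × 2.062 = 14.836%; on $500,000: $74,180.

$74,180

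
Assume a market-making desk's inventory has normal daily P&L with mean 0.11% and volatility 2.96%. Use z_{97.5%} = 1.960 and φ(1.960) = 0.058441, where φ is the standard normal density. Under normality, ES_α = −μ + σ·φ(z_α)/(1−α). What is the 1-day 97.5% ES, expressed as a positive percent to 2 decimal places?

Tail multiplier: φ(z)/(1−α) = 0.058441 / 0.025 = 2.338.
ES = −(0.11%) + 2.96% × 2.338 = 6.810%.

6.81%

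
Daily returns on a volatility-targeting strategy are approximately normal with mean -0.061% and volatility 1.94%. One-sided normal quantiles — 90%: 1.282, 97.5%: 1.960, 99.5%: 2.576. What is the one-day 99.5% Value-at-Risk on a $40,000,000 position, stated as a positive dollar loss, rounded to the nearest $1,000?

$2,023,000

VaR = −μ + z·σ = −(-0.061%) + 2.576 × 1.94% = 5.058%.
On $40,000,000: 0.05058 × $40,000,000 = $2,023,200.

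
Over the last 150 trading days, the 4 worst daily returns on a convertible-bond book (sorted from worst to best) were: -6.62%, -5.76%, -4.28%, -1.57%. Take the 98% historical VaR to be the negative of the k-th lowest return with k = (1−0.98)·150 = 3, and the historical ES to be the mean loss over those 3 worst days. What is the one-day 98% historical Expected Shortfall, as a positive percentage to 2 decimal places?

5.55%

The 3 worst returns sum to -16.66%.
ES = −(-16.66%) / 3 = 5.5533…% ≈ 5.55%.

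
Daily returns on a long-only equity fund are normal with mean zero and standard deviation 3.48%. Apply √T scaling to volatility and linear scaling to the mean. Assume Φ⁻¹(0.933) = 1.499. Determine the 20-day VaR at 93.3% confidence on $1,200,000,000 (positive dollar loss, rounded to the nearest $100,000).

σ_{20d} = 3.48% × √20 = 15.563%.
VaR = 1.499 × 15.563% = 23.329%.
On $1,200,000,000: 0.23329 × $1,200,000,000 = $279,948,000.

$279,900,000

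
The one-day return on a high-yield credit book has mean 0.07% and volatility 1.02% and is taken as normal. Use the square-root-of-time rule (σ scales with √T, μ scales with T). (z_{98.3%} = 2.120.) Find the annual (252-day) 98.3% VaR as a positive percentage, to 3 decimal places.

16.687%

σ_{252d} = 1.02% × √252 = 16.192%; μ_{252d} = 252 × 0.07% = 17.640%.
VaR = −(17.640%) + 2.120 × 16.192% = 16.687%.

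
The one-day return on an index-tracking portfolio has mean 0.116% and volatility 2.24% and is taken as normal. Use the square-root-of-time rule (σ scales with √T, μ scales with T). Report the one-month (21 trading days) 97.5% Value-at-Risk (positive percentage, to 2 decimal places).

17.68%

At 97.5%, z = 1.960.
σ_{21d} = 2.24% × √21 = 10.265%; μ_{21d} = 21 × 0.116% = 2.436%.
VaR = −(2.436%) + 1.960 × 10.265% = 17.683%.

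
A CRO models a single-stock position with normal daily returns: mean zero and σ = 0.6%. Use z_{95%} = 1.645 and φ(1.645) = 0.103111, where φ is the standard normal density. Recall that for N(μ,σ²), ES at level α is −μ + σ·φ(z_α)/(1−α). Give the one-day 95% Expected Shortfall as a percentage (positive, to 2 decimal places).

Tail multiplier: φ(z)/(1−α) = 0.103111 / 0.05 = 2.062.
ES = 0.6% × 2.062 = 1.237%.

1.24%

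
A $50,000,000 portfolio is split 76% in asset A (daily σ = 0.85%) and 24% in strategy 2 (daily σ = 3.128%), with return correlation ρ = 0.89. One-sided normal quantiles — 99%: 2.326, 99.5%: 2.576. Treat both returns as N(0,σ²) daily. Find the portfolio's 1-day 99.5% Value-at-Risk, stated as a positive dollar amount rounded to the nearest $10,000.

$1,750,000

σ_p² = 0.76²·0.85² + 0.24²·3.128² + 2·0.89·0.76·0.24·0.85·3.128 = 1.8441 (%²).
σ_p = √1.8441 = 1.358%.
VaR = 2.576 × 1.358% = 3.498%; on $50,000,000 that is $1,749,000.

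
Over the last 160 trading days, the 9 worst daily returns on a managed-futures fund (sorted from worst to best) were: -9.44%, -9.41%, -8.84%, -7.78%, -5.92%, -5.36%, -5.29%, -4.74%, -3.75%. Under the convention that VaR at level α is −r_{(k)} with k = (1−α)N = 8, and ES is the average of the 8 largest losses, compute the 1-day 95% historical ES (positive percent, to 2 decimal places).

7.10%

The 8 worst returns sum to -56.78%.
ES = −(-56.78%) / 8 = 7.0975% ≈ 7.10%.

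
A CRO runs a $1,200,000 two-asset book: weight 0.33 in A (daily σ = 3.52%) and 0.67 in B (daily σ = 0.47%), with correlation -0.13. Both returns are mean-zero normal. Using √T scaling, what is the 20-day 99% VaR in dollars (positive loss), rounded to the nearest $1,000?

σ_p = √(0.33²·3.52² + 0.67²·0.47² + 2·-0.13·0.33·0.67·3.52·0.47) = 1.163%.
σ_{20d} = 1.163% × √20 = 5.201%.
z(99%) = 2.326.
VaR = 2.326 × 5.201% = 12.098%; on $1,200,000 that is $145,176.

$145,000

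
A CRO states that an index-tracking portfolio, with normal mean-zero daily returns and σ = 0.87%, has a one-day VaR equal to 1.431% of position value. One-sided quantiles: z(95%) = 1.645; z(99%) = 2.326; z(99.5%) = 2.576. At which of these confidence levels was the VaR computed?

Implied z = VaR/σ = 1.431 / 0.87 = 1.645.
This matches z(95%) = 1.645.

95%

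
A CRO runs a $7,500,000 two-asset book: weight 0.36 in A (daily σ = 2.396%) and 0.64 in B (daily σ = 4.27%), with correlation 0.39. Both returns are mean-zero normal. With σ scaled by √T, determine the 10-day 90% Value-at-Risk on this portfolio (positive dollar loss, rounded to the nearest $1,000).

$964,000

σ_p = √(0.36²·2.396² + 0.64²·4.27² + 2·0.39·0.36·0.64·2.396·4.27) = 3.170%.
σ_{10d} = 3.170% × √10 = 10.024%.
z(90%) = 1.282.
VaR = 1.282 × 10.024% = 12.851%; on $7,500,000 that is $963,825.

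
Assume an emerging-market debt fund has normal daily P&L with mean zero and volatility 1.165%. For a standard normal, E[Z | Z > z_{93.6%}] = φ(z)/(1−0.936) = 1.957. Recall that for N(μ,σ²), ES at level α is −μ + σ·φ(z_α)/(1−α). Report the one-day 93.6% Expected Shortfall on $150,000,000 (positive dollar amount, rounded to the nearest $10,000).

$3,420,000

ES = 1.165% × 1.957 = 2.280%.
On $150,000,000: 0.02280 × $150,000,000 = $3,420,000.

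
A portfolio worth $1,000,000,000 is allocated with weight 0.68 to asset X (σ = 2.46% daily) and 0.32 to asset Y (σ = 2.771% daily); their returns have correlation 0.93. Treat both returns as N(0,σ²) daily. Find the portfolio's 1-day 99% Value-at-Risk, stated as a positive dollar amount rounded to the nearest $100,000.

σ_p² = 0.68²·2.46² + 0.32²·2.771² + 2·0.93·0.68·0.32·2.46·2.771 = 6.3435 (%²).
σ_p = √6.3435 = 2.519%.
At 99%, z = 2.326.
VaR = 2.326 × 2.519% = 5.859%; on $1,000,000,000 that is $58,590,000.

$58,600,000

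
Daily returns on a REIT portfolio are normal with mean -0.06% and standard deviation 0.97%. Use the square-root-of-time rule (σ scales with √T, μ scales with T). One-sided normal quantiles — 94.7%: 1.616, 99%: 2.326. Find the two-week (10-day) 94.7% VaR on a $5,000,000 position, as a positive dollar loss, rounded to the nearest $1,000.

$278,000

σ_{10d} = 0.97% × √10 = 3.067%; μ_{10d} = 10 × -0.06% = -0.600%.
VaR = −(-0.600%) + 1.616 × 3.067% = 5.556%.
On $5,000,000: 0.05556 × $5,000,000 = $277,800.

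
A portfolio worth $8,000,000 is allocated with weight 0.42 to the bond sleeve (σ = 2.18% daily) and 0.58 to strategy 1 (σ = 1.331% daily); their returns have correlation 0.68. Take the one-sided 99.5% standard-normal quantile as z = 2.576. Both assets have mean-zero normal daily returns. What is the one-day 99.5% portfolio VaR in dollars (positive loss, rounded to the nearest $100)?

σ_p² = 0.42²·2.18² + 0.58²·1.331² + 2·0.68·0.42·0.58·2.18·1.331 = 2.3956 (%²).
σ_p = √2.3956 = 1.548%.
VaR = 2.576 × 1.548% = 3.988%; on $8,000,000 that is $319,040.

$319,000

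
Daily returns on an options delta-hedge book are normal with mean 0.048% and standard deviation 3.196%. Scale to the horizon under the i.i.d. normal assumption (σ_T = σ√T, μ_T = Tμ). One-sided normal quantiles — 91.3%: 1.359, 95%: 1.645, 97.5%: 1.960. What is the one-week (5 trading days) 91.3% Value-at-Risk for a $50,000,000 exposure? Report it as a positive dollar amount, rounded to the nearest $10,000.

σ_{5d} = 3.196% × √5 = 7.146%; μ_{5d} = 5 × 0.048% = 0.240%.
VaR = −(0.240%) + 1.359 × 7.146% = 9.471%.
On $50,000,000: 0.09471 × $50,000,000 = $4,735,500.

$4,740,000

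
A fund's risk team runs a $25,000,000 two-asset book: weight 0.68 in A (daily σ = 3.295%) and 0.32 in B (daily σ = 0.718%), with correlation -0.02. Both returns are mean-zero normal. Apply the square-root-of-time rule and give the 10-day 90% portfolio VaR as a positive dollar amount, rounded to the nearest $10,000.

σ_p = √(0.68²·3.295² + 0.32²·0.718² + 2·-0.02·0.68·0.32·3.295·0.718) = 2.248%.
σ_{10d} = 2.248% × √10 = 7.109%.
z(90%) = 1.282.
VaR = 1.282 × 7.109% = 9.114%; on $25,000,000 that is $2,278,500.

$2,280,000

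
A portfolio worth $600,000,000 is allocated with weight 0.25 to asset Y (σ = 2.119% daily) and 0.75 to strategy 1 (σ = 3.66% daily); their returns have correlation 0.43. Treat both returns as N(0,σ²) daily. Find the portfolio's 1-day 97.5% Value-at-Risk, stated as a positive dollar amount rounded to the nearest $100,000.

σ_p² = 0.25²·2.119² + 0.75²·3.66² + 2·0.43·0.25·0.75·2.119·3.66 = 9.0662 (%²).
σ_p = √9.0662 = 3.011%.
At 97.5%, z = 1.960.
VaR = 1.960 × 3.011% = 5.902%; on $600,000,000 that is $35,412,000.

$35,400,000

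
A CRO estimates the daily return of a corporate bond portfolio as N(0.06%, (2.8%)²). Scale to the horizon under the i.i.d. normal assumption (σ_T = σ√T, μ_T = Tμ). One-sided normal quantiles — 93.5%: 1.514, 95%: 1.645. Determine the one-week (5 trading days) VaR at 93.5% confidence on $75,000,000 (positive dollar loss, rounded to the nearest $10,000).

σ_{5d} = 2.8% × √5 = 6.261%; μ_{5d} = 5 × 0.06% = 0.300%.
VaR = −(0.300%) + 1.514 × 6.261% = 9.179%.
On $75,000,000: 0.09179 × $75,000,000 = $6,884,250.

$6,880,000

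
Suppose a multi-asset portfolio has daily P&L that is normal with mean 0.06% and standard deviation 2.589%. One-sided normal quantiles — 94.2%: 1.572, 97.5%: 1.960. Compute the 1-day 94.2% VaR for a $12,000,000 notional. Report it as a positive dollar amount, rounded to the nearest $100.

VaR = −μ + z·σ = −(0.06%) + 1.572 × 2.589% = 4.010%.
On $12,000,000: 0.04010 × $12,000,000 = $481,200.

$481,200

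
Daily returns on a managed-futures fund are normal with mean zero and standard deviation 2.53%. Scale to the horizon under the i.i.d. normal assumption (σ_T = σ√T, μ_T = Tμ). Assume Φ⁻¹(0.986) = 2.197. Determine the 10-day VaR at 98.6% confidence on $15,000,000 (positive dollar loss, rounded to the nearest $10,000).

$2,640,000

σ_{10d} = 2.53% × √10 = 8.001%.
VaR = 2.197 × 8.001% = 17.578%.
On $15,000,000: 0.17578 × $15,000,000 = $2,636,700.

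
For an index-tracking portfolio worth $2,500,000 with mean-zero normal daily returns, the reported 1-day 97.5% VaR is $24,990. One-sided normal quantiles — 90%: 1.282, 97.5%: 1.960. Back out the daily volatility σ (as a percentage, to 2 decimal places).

0.51%

VaR as a fraction: $24,990 / $2,500,000 = 1.000%.
σ = VaR / z = 1.000% / 1.960 = 0.510%.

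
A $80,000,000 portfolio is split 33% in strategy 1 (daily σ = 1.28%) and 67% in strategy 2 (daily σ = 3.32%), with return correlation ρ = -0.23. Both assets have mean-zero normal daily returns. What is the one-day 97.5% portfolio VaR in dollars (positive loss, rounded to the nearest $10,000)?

$3,400,000

σ_p² = 0.33²·1.28² + 0.67²·3.32² + 2·-0.23·0.33·0.67·1.28·3.32 = 4.6942 (%²).
σ_p = √4.6942 = 2.167%.
At 97.5%, z = 1.960.
VaR = 1.960 × 2.167% = 4.247%; on $80,000,000 that is $3,397,600.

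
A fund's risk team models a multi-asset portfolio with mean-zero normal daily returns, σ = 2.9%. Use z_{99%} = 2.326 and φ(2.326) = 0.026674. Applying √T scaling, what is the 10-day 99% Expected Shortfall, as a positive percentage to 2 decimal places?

σ_{10d} = 2.9% × √10 = 9.171%.
ES multiplier = φ(z)/(1−α) = 0.026674/0.01 = 2.667.
ES = 9.171% × 2.667 = 24.459%.

24.46%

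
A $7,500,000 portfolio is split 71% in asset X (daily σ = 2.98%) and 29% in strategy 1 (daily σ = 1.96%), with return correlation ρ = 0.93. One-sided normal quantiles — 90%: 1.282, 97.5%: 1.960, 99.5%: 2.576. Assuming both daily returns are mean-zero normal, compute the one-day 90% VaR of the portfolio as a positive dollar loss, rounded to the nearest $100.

$255,100

σ_p² = 0.71²·2.98² + 0.29²·1.96² + 2·0.93·0.71·0.29·2.98·1.96 = 7.0366 (%²).
σ_p = √7.0366 = 2.653%.
VaR = 1.282 × 2.653% = 3.401%; on $7,500,000 that is $255,075.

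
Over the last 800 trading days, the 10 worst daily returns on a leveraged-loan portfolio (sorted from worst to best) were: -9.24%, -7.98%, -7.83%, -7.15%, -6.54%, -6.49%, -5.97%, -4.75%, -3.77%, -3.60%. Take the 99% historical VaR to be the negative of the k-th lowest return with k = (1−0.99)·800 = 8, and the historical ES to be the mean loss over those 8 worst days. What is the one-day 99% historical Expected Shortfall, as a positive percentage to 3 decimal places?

6.994%

The 8 worst returns sum to -55.95%.
ES = −(-55.95%) / 8 = 6.99375% ≈ 6.994%.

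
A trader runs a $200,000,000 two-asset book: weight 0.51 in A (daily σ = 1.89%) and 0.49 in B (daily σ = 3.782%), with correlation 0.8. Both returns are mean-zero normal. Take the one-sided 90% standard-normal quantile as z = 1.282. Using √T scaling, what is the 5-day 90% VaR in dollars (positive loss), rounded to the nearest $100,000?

σ_p = √(0.51²·1.89² + 0.49²·3.782² + 2·0.8·0.51·0.49·1.89·3.782) = 2.687%.
σ_{5d} = 2.687% × √5 = 6.008%.
VaR = 1.282 × 6.008% = 7.702%; on $200,000,000 that is $15,404,000.

$15,400,000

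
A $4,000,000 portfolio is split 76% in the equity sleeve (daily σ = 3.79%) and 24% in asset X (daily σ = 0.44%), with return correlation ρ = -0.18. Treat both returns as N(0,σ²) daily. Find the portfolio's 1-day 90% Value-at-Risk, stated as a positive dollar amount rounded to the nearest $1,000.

σ_p² = 0.76²·3.79² + 0.24²·0.44² + 2·-0.18·0.76·0.24·3.79·0.44 = 8.1984 (%²).
σ_p = √8.1984 = 2.863%.
At 90%, z = 1.282.
VaR = 1.282 × 2.863% = 3.670%; on $4,000,000 that is $146,800.

$147,000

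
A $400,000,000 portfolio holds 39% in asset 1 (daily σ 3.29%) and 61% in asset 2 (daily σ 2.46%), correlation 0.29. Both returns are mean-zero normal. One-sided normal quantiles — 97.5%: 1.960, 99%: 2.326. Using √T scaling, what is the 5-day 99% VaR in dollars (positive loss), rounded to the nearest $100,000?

$46,600,000

σ_p = √(0.39²·3.29² + 0.61²·2.46² + 2·0.29·0.39·0.61·3.29·2.46) = 2.239%.
σ_{5d} = 2.239% × √5 = 5.007%.
VaR = 2.326 × 5.007% = 11.646%; on $400,000,000 that is $46,584,000.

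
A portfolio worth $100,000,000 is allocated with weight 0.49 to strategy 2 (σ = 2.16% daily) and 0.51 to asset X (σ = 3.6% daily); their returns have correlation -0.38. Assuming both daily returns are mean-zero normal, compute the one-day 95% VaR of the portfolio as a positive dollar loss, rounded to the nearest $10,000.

σ_p² = 0.49²·2.16² + 0.51²·3.6² + 2·-0.38·0.49·0.51·2.16·3.6 = 3.0143 (%²).
σ_p = √3.0143 = 1.736%.
At 95%, z = 1.645.
VaR = 1.645 × 1.736% = 2.856%; on $100,000,000 that is $2,856,000.

$2,860,000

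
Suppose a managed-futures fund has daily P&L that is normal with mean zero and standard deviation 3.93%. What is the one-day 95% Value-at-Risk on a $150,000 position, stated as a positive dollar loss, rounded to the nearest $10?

$9,700

At 95% one-sided, z = 1.645.
VaR = z·σ = 1.645 × 3.93% = 6.465%.
On $150,000: 0.06465 × $150,000 = $9,698.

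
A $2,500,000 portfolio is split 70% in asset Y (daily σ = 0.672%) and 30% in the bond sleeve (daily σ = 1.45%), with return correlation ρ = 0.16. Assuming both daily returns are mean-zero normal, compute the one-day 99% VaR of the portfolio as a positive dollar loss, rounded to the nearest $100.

σ_p² = 0.7²·0.672² + 0.3²·1.45² + 2·0.16·0.7·0.3·0.672·1.45 = 0.4760 (%²).
σ_p = √0.4760 = 0.690%.
At 99%, z = 2.326.
VaR = 2.326 × 0.690% = 1.605%; on $2,500,000 that is $40,125.

$40,100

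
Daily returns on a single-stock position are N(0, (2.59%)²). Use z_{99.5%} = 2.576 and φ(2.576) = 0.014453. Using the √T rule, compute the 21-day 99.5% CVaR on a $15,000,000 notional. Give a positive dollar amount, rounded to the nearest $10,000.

σ_{21d} = 2.59% × √21 = 11.869%.
ES multiplier = φ(z)/(1−α) = 0.014453/0.005 = 2.891.
ES = 11.869% × 2.891 = 34.313%; on $15,000,000: $5,146,950.

$5,150,000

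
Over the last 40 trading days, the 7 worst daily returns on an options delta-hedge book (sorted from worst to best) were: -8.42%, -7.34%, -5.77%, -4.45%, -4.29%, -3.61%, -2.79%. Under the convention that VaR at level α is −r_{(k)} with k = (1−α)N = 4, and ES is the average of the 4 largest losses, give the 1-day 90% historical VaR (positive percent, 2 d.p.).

k = 4; the 4th lowest return is -4.45%, so VaR = 4.45%.

4.45%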